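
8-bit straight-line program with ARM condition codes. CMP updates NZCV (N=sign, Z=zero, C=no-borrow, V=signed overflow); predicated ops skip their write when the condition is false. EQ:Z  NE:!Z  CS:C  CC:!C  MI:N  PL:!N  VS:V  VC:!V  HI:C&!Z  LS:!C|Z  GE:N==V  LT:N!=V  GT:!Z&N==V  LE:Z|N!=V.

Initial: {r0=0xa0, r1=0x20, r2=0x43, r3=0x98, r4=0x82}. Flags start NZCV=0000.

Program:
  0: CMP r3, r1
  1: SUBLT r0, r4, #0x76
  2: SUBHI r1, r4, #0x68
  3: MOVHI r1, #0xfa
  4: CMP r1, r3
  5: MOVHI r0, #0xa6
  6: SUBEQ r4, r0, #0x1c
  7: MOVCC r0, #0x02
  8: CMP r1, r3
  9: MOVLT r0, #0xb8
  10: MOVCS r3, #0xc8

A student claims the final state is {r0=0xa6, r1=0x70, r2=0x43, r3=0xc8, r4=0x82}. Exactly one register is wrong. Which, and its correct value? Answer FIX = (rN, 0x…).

FIX = (r1, 0xfa)

[0] flags=0011 → (cmp)
[1] flags=0011 LT?T → r0=0x0c
[2] flags=0011 HI?T → r1=0x1a
[3] flags=0011 HI?T → r1=0xfa
[4] flags=0010 → (cmp)
[5] flags=0010 HI?T → r0=0xa6
[6] flags=0010 EQ?F → skip
[7] flags=0010 CC?F → skip
[8] flags=0010 → (cmp)
[9] flags=0010 LT?F → skip
[10] flags=0010 CS?T → r3=0xc8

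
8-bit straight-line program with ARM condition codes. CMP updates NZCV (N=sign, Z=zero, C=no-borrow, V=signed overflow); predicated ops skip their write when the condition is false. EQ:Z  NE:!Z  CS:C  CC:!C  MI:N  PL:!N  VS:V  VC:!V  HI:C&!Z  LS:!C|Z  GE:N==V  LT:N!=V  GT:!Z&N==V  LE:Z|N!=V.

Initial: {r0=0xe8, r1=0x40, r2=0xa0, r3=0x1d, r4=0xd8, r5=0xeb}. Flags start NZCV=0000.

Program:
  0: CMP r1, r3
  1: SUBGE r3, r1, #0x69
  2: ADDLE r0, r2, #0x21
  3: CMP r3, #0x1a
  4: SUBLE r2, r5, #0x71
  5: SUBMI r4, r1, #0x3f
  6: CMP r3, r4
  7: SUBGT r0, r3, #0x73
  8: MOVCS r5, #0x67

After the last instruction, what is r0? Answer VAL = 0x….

[0] flags=0010 → (cmp)
[1] flags=0010 GE?T → r3=0xd7
[2] flags=0010 LE?F → skip
[3] flags=1010 → (cmp)
[4] flags=1010 LE?T → r2=0x7a
[5] flags=1010 MI?T → r4=0x01
[6] flags=1010 → (cmp)
[7] flags=1010 GT?F → skip
[8] flags=1010 CS?T → r5=0x67

VAL = 0xe8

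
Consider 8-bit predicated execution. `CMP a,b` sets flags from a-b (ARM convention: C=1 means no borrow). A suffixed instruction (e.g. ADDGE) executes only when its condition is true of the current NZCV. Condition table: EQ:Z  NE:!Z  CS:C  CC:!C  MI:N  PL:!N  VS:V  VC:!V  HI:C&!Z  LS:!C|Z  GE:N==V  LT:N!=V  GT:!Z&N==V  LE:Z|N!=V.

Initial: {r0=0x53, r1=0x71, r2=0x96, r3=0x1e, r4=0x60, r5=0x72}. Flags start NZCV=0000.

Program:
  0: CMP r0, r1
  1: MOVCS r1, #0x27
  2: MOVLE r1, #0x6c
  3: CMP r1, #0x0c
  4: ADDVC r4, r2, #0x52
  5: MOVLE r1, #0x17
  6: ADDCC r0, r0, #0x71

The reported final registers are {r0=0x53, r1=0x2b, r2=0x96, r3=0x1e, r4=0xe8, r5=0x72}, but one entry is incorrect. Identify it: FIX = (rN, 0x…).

0: ✓ CMP  NZCV=1000
1: · MOVCS
2: ✓ MOVLE  r1←0x6c
3: ✓ CMP  NZCV=0010
4: ✓ ADDVC  r4←0xe8
5: · MOVLE
6: · ADDCC

FIX = (r1, 0x6c)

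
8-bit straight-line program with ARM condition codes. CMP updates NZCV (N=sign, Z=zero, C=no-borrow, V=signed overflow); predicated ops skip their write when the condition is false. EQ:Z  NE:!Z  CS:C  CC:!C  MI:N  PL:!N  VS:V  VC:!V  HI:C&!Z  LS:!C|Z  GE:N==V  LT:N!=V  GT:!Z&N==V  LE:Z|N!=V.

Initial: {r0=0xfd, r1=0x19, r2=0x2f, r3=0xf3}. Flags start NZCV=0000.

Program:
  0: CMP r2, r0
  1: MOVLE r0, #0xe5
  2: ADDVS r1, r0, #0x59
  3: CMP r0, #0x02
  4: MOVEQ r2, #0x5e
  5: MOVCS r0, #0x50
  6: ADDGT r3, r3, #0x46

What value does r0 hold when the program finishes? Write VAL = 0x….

VAL = 0x50

[0] flags=0000 → (cmp)
[1] flags=0000 LE?F → skip
[2] flags=0000 VS?F → skip
[3] flags=1010 → (cmp)
[4] flags=1010 EQ?F → skip
[5] flags=1010 CS?T → r0=0x50
[6] flags=1010 GT?F → skip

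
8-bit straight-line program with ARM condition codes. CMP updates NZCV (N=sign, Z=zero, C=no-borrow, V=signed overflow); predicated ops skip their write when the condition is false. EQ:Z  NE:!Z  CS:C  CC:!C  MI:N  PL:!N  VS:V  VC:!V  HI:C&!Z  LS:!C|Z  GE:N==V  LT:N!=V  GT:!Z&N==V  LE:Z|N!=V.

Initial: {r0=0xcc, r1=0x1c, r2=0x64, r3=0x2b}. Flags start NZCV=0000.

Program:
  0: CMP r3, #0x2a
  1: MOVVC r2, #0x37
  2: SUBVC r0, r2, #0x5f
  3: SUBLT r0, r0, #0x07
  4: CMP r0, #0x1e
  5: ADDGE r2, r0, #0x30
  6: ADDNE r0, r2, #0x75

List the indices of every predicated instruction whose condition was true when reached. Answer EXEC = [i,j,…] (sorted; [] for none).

0: ✓ CMP  NZCV=0010
1: ✓ MOVVC  r2←0x37
2: ✓ SUBVC  r0←0xd8
3: · SUBLT
4: ✓ CMP  NZCV=1010
5: · ADDGE
6: ✓ ADDNE  r0←0xac

EXEC = [1,2,6]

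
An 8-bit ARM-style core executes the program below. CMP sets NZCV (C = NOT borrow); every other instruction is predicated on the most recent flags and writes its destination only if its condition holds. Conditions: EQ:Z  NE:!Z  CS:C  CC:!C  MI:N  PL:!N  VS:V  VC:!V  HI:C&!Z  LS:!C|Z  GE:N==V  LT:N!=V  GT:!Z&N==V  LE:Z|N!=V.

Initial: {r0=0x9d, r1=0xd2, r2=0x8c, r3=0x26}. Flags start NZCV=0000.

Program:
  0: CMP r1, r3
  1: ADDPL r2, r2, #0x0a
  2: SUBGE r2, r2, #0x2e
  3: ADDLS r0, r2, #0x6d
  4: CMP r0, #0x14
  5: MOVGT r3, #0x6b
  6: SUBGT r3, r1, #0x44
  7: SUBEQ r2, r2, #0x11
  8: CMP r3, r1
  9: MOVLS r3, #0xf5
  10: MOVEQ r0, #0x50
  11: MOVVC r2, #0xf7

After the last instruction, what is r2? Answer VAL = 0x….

VAL = 0xf7

0: ✓ CMP  NZCV=1010
1: · ADDPL
2: · SUBGE
3: · ADDLS
4: ✓ CMP  NZCV=1010
5: · MOVGT
6: · SUBGT
7: · SUBEQ
8: ✓ CMP  NZCV=0000
9: ✓ MOVLS  r3←0xf5
10: · MOVEQ
11: ✓ MOVVC  r2←0xf7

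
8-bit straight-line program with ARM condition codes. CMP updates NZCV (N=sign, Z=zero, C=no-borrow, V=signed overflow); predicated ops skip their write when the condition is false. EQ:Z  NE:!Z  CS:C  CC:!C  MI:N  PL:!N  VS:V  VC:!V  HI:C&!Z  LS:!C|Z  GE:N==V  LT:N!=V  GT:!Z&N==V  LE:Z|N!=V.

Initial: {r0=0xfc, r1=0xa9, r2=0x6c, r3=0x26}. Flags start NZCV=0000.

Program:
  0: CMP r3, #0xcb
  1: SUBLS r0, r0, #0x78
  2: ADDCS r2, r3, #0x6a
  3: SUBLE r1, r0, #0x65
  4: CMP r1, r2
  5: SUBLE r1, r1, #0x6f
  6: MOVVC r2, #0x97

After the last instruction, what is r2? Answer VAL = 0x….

0: ✓ CMP  NZCV=0000
1: ✓ SUBLS  r0←0x84
2: · ADDCS
3: · SUBLE
4: ✓ CMP  NZCV=0011
5: ✓ SUBLE  r1←0x3a
6: · MOVVC

VAL = 0x6c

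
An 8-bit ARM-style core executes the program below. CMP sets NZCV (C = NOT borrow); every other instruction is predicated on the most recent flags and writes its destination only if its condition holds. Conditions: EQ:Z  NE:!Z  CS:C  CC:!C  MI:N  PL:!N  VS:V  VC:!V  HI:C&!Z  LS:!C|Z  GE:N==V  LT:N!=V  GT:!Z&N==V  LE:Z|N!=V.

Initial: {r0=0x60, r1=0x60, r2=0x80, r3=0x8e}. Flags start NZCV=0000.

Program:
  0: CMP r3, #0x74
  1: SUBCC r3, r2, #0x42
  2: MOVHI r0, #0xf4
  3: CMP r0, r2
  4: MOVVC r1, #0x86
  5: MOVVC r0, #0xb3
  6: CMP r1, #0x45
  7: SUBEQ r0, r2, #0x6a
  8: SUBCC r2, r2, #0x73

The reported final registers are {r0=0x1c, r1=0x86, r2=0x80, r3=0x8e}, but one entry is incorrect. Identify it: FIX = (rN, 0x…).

FIX = (r0, 0xb3)

0: ✓ CMP  NZCV=0011
1: · SUBCC
2: ✓ MOVHI  r0←0xf4
3: ✓ CMP  NZCV=0010
4: ✓ MOVVC  r1←0x86
5: ✓ MOVVC  r0←0xb3
6: ✓ CMP  NZCV=0011
7: · SUBEQ
8: · SUBCC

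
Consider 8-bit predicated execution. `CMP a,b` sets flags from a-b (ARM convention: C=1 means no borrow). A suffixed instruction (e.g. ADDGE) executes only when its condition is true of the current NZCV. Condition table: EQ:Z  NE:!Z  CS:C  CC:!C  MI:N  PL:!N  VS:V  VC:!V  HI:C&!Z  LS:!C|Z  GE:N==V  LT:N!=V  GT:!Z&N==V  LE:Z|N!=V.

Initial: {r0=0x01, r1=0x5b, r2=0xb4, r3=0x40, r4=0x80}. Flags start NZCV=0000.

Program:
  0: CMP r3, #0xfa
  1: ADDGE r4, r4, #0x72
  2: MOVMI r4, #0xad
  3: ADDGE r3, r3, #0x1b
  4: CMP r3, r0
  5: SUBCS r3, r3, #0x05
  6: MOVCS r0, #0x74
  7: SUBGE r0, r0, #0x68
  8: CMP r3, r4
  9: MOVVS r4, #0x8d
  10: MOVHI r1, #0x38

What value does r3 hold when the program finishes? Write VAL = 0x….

[0] flags=0000 → (cmp)
[1] flags=0000 GE?T → r4=0xf2
[2] flags=0000 MI?F → skip
[3] flags=0000 GE?T → r3=0x5b
[4] flags=0010 → (cmp)
[5] flags=0010 CS?T → r3=0x56
[6] flags=0010 CS?T → r0=0x74
[7] flags=0010 GE?T → r0=0x0c
[8] flags=0000 → (cmp)
[9] flags=0000 VS?F → skip
[10] flags=0000 HI?F → skip

VAL = 0x56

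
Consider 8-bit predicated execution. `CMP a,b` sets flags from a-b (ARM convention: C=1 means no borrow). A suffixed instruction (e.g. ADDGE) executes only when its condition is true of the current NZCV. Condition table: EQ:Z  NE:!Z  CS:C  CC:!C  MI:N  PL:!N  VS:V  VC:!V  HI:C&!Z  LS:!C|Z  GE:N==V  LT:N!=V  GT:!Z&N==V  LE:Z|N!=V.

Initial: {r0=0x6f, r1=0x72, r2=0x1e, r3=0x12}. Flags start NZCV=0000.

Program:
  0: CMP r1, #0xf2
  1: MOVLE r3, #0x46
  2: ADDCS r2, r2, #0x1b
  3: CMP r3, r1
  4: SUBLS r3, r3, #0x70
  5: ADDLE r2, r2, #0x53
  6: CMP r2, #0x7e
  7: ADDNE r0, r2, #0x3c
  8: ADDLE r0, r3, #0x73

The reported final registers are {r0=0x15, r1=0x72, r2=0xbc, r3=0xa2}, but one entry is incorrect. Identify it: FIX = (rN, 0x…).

FIX = (r2, 0x71)

0: ✓ CMP  NZCV=1001
1: · MOVLE
2: · ADDCS
3: ✓ CMP  NZCV=1000
4: ✓ SUBLS  r3←0xa2
5: ✓ ADDLE  r2←0x71
6: ✓ CMP  NZCV=1000
7: ✓ ADDNE  r0←0xad
8: ✓ ADDLE  r0←0x15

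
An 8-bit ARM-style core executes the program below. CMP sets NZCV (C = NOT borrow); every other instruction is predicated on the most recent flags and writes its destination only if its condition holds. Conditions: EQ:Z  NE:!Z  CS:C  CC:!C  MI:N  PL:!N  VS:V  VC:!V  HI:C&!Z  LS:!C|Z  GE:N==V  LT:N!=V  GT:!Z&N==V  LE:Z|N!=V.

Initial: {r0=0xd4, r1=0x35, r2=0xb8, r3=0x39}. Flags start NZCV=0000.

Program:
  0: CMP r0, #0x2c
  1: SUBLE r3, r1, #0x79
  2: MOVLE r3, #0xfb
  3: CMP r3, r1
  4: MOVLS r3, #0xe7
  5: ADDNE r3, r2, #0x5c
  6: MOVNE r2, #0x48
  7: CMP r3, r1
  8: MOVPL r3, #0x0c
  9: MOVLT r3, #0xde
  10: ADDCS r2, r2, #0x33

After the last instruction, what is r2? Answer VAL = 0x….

VAL = 0x48

0: ✓ CMP  NZCV=1010
1: ✓ SUBLE  r3←0xbc
2: ✓ MOVLE  r3←0xfb
3: ✓ CMP  NZCV=1010
4: · MOVLS
5: ✓ ADDNE  r3←0x14
6: ✓ MOVNE  r2←0x48
7: ✓ CMP  NZCV=1000
8: · MOVPL
9: ✓ MOVLT  r3←0xde
10: · ADDCS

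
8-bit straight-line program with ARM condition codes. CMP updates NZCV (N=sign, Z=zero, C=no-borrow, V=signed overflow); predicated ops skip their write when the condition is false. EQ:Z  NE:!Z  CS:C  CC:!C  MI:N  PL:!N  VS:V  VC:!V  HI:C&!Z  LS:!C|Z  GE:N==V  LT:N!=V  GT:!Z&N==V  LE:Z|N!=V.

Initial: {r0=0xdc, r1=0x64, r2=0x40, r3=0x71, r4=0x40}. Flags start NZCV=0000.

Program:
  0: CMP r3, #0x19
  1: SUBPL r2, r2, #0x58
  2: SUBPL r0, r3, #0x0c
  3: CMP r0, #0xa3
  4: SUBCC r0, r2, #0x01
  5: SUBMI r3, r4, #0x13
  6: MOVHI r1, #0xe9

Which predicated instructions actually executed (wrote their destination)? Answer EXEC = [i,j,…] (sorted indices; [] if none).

[0] flags=0010 → (cmp)
[1] flags=0010 PL?T → r2=0xe8
[2] flags=0010 PL?T → r0=0x65
[3] flags=1001 → (cmp)
[4] flags=1001 CC?T → r0=0xe7
[5] flags=1001 MI?T → r3=0x2d
[6] flags=1001 HI?F → skip

EXEC = [1,2,4,5]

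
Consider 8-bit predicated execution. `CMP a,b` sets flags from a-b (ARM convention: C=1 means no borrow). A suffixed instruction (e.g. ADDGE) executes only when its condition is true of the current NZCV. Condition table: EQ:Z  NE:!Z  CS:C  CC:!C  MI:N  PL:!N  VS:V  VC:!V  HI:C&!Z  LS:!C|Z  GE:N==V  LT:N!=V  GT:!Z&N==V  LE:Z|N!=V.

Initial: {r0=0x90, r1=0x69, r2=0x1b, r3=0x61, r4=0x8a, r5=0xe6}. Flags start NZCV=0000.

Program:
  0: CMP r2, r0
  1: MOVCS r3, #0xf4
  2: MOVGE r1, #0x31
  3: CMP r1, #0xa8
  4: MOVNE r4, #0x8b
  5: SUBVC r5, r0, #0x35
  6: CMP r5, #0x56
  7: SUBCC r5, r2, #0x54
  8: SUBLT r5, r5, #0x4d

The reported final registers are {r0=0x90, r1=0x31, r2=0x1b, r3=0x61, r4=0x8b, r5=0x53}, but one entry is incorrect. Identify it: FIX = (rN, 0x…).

FIX = (r5, 0x99)

0: ✓ CMP  NZCV=1001
1: · MOVCS
2: ✓ MOVGE  r1←0x31
3: ✓ CMP  NZCV=1001
4: ✓ MOVNE  r4←0x8b
5: · SUBVC
6: ✓ CMP  NZCV=1010
7: · SUBCC
8: ✓ SUBLT  r5←0x99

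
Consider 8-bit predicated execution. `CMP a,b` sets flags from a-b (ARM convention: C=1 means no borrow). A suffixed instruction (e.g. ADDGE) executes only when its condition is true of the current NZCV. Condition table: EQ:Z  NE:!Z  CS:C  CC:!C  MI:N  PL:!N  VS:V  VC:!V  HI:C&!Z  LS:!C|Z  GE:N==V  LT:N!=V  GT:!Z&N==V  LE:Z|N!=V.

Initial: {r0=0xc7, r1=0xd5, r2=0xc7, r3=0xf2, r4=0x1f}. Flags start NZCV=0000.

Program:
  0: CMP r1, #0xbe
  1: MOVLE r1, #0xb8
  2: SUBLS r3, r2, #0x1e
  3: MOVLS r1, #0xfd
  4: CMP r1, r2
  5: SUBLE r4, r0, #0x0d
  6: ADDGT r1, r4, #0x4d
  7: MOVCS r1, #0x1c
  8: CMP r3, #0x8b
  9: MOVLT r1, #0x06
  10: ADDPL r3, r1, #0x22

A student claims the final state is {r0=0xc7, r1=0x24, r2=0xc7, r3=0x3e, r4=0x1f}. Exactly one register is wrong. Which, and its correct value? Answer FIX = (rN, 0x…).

FIX = (r1, 0x1c)

[0] flags=0010 → (cmp)
[1] flags=0010 LE?F → skip
[2] flags=0010 LS?F → skip
[3] flags=0010 LS?F → skip
[4] flags=0010 → (cmp)
[5] flags=0010 LE?F → skip
[6] flags=0010 GT?T → r1=0x6c
[7] flags=0010 CS?T → r1=0x1c
[8] flags=0010 → (cmp)
[9] flags=0010 LT?F → skip
[10] flags=0010 PL?T → r3=0x3e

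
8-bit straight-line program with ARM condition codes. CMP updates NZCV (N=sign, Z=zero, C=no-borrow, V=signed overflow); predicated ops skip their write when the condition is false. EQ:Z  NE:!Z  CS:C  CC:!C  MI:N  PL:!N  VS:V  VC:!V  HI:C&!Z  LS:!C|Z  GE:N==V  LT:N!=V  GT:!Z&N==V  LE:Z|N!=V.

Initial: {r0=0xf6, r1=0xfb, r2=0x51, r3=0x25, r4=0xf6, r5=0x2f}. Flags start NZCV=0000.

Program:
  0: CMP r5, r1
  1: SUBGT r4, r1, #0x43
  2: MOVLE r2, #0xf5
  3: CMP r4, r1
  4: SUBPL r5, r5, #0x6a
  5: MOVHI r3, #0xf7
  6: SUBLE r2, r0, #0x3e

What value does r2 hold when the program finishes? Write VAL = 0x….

VAL = 0xb8

0: ✓ CMP  NZCV=0000
1: ✓ SUBGT  r4←0xb8
2: · MOVLE
3: ✓ CMP  NZCV=1000
4: · SUBPL
5: · MOVHI
6: ✓ SUBLE  r2←0xb8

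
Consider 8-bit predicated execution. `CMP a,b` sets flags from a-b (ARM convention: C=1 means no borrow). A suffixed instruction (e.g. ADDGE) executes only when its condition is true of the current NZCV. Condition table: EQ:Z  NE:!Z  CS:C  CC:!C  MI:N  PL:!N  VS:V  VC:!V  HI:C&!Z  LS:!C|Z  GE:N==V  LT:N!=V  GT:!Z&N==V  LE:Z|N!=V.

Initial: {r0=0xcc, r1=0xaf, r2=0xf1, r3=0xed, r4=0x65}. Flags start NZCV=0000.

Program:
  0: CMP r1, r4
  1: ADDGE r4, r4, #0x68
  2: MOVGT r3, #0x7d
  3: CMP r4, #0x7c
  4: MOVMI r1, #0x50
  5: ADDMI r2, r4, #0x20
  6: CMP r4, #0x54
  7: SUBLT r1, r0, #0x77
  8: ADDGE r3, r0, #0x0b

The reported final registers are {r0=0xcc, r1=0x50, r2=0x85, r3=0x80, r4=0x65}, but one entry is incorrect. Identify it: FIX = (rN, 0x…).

FIX = (r3, 0xd7)

[0] flags=0011 → (cmp)
[1] flags=0011 GE?F → skip
[2] flags=0011 GT?F → skip
[3] flags=1000 → (cmp)
[4] flags=1000 MI?T → r1=0x50
[5] flags=1000 MI?T → r2=0x85
[6] flags=0010 → (cmp)
[7] flags=0010 LT?F → skip
[8] flags=0010 GE?T → r3=0xd7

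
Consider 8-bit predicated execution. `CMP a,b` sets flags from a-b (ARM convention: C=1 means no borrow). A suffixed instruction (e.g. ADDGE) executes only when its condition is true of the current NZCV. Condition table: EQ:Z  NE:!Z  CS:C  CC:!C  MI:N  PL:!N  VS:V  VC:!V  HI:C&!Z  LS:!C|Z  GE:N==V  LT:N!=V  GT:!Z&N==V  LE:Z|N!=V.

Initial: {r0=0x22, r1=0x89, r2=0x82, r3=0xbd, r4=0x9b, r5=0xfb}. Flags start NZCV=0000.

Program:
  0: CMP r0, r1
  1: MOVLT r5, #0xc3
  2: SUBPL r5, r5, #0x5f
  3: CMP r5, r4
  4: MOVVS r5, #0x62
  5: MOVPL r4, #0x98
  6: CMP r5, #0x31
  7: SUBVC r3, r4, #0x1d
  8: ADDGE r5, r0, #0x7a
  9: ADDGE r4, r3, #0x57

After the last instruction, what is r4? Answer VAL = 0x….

[0] flags=1001 → (cmp)
[1] flags=1001 LT?F → skip
[2] flags=1001 PL?F → skip
[3] flags=0010 → (cmp)
[4] flags=0010 VS?F → skip
[5] flags=0010 PL?T → r4=0x98
[6] flags=1010 → (cmp)
[7] flags=1010 VC?T → r3=0x7b
[8] flags=1010 GE?F → skip
[9] flags=1010 GE?F → skip

VAL = 0x98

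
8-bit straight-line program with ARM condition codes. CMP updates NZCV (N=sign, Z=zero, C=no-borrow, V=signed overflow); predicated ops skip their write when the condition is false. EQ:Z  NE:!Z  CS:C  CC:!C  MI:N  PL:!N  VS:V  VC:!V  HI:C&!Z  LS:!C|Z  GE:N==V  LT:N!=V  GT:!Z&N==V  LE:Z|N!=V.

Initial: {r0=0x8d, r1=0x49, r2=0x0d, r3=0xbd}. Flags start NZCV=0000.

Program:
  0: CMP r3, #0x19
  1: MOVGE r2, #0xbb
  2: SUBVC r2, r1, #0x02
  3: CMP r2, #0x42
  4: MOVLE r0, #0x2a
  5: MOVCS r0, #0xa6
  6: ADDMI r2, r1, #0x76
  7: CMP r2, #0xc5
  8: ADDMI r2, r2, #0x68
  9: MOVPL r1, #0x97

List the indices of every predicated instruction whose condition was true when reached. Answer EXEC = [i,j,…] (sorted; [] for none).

0: ✓ CMP  NZCV=1010
1: · MOVGE
2: ✓ SUBVC  r2←0x47
3: ✓ CMP  NZCV=0010
4: · MOVLE
5: ✓ MOVCS  r0←0xa6
6: · ADDMI
7: ✓ CMP  NZCV=1001
8: ✓ ADDMI  r2←0xaf
9: · MOVPL

EXEC = [2,5,8]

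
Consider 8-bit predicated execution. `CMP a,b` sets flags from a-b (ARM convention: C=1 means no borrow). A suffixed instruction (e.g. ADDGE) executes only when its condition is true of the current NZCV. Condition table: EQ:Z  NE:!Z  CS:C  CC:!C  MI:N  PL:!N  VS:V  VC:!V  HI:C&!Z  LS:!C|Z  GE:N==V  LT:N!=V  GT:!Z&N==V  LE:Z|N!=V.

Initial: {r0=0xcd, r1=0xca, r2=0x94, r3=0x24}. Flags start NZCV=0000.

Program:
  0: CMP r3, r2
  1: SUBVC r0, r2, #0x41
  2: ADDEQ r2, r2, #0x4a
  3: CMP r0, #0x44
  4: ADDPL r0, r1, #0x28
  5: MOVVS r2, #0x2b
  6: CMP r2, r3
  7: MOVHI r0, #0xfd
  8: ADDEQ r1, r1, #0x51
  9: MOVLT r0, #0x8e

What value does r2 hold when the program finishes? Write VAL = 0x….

0: ✓ CMP  NZCV=1001
1: · SUBVC
2: · ADDEQ
3: ✓ CMP  NZCV=1010
4: · ADDPL
5: · MOVVS
6: ✓ CMP  NZCV=0011
7: ✓ MOVHI  r0←0xfd
8: · ADDEQ
9: ✓ MOVLT  r0←0x8e

VAL = 0x94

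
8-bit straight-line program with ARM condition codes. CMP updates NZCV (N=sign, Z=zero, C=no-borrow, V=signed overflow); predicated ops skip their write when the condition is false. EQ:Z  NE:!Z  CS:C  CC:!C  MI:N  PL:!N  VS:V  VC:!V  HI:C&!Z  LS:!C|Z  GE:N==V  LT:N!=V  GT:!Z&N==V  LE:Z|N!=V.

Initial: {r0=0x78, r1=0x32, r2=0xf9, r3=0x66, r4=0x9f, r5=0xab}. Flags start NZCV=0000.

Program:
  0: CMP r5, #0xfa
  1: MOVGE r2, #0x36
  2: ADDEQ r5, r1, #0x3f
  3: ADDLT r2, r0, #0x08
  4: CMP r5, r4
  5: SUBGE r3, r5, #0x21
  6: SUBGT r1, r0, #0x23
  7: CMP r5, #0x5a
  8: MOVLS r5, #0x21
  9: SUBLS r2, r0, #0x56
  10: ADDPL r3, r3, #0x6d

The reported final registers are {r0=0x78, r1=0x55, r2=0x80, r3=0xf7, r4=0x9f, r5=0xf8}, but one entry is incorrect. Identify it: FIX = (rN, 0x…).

0: ✓ CMP  NZCV=1000
1: · MOVGE
2: · ADDEQ
3: ✓ ADDLT  r2←0x80
4: ✓ CMP  NZCV=0010
5: ✓ SUBGE  r3←0x8a
6: ✓ SUBGT  r1←0x55
7: ✓ CMP  NZCV=0011
8: · MOVLS
9: · SUBLS
10: ✓ ADDPL  r3←0xf7

FIX = (r5, 0xab)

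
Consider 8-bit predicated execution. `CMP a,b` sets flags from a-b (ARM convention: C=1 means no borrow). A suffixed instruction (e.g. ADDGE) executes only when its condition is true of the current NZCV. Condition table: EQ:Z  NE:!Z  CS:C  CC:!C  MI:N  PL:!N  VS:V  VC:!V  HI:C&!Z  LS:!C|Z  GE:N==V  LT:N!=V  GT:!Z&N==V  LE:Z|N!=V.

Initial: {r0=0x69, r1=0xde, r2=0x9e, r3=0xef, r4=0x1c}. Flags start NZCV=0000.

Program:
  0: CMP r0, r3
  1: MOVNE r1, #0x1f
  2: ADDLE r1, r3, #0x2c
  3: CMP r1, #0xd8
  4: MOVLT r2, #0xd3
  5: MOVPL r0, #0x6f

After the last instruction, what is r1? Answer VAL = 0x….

0: ✓ CMP  NZCV=0000
1: ✓ MOVNE  r1←0x1f
2: · ADDLE
3: ✓ CMP  NZCV=0000
4: · MOVLT
5: ✓ MOVPL  r0←0x6f

VAL = 0x1f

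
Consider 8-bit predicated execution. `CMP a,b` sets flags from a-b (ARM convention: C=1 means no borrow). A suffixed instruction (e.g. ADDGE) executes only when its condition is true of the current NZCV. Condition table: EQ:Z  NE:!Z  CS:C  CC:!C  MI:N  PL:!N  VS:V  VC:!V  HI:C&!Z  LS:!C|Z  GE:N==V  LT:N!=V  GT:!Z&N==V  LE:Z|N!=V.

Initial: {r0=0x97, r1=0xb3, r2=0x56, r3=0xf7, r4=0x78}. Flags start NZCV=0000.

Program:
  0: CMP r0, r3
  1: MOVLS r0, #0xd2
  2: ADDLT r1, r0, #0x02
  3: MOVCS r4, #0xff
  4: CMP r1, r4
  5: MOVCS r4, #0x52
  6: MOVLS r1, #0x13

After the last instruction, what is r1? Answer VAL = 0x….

VAL = 0xd4

[0] flags=1000 → (cmp)
[1] flags=1000 LS?T → r0=0xd2
[2] flags=1000 LT?T → r1=0xd4
[3] flags=1000 CS?F → skip
[4] flags=0011 → (cmp)
[5] flags=0011 CS?T → r4=0x52
[6] flags=0011 LS?F → skip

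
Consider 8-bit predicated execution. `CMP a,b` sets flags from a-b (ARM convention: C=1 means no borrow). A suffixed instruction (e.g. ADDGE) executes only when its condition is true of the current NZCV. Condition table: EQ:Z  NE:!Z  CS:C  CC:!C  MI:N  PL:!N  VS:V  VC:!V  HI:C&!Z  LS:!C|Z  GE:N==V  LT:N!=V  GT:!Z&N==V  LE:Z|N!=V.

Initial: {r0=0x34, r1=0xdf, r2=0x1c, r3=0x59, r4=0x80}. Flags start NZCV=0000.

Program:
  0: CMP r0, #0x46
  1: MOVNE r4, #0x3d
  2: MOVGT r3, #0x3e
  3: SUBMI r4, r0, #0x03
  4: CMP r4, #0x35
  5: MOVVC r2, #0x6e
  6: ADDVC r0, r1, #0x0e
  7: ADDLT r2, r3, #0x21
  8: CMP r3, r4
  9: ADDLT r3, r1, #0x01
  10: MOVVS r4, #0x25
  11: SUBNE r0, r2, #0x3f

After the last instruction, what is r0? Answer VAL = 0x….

0: ✓ CMP  NZCV=1000
1: ✓ MOVNE  r4←0x3d
2: · MOVGT
3: ✓ SUBMI  r4←0x31
4: ✓ CMP  NZCV=1000
5: ✓ MOVVC  r2←0x6e
6: ✓ ADDVC  r0←0xed
7: ✓ ADDLT  r2←0x7a
8: ✓ CMP  NZCV=0010
9: · ADDLT
10: · MOVVS
11: ✓ SUBNE  r0←0x3b

VAL = 0x3b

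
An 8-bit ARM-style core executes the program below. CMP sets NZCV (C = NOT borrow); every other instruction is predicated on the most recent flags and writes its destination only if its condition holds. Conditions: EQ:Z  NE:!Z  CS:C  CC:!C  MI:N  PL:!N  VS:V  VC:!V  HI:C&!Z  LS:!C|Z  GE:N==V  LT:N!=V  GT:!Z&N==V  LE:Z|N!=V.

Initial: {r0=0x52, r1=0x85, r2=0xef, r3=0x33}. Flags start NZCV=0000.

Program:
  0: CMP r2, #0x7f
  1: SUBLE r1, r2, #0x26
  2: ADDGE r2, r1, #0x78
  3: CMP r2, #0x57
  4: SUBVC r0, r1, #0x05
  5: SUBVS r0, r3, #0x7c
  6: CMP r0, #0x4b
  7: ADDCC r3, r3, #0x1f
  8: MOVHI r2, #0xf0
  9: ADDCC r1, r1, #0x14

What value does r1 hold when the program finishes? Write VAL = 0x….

VAL = 0xc9

0: ✓ CMP  NZCV=0011
1: ✓ SUBLE  r1←0xc9
2: · ADDGE
3: ✓ CMP  NZCV=1010
4: ✓ SUBVC  r0←0xc4
5: · SUBVS
6: ✓ CMP  NZCV=0011
7: · ADDCC
8: ✓ MOVHI  r2←0xf0
9: · ADDCC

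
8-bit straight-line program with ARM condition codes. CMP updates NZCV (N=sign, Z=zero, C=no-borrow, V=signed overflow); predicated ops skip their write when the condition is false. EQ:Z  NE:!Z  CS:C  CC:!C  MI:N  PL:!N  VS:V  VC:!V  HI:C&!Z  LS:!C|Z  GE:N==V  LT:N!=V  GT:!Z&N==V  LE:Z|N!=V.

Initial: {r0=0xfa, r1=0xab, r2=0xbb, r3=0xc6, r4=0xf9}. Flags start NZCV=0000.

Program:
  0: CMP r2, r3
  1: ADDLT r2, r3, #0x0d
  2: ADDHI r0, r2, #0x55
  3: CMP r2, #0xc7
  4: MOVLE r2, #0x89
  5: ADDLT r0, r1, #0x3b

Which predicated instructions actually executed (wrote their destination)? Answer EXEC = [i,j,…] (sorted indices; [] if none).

EXEC = [1]

[0] flags=1000 → (cmp)
[1] flags=1000 LT?T → r2=0xd3
[2] flags=1000 HI?F → skip
[3] flags=0010 → (cmp)
[4] flags=0010 LE?F → skip
[5] flags=0010 LT?F → skip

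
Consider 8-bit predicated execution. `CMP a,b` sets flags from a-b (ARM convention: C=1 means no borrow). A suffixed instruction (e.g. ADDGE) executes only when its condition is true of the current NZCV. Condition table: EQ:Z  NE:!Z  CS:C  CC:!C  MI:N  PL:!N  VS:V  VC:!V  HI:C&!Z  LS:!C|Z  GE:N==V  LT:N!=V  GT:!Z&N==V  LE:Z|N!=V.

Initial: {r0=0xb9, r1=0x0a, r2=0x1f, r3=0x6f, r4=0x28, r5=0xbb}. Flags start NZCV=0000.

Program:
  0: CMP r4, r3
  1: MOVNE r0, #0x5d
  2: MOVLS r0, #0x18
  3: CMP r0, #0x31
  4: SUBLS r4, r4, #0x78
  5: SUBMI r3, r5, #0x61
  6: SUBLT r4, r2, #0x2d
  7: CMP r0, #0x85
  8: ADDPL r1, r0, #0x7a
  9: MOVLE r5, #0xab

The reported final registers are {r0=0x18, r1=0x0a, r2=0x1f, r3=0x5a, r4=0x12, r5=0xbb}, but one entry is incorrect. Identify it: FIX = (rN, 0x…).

[0] flags=1000 → (cmp)
[1] flags=1000 NE?T → r0=0x5d
[2] flags=1000 LS?T → r0=0x18
[3] flags=1000 → (cmp)
[4] flags=1000 LS?T → r4=0xb0
[5] flags=1000 MI?T → r3=0x5a
[6] flags=1000 LT?T → r4=0xf2
[7] flags=1001 → (cmp)
[8] flags=1001 PL?F → skip
[9] flags=1001 LE?F → skip

FIX = (r4, 0xf2)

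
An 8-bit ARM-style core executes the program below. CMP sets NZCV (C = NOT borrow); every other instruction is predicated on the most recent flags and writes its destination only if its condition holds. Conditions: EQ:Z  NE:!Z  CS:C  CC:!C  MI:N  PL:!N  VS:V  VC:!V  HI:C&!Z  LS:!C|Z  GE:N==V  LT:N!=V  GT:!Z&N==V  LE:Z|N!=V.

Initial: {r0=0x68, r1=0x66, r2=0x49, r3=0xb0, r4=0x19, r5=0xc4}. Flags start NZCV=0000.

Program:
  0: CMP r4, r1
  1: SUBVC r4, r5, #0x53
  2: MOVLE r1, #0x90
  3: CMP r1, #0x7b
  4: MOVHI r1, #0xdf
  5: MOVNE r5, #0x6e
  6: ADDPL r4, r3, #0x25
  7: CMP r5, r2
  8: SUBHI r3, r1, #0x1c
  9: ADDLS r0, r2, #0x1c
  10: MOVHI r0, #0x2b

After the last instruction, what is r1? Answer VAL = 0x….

0: ✓ CMP  NZCV=1000
1: ✓ SUBVC  r4←0x71
2: ✓ MOVLE  r1←0x90
3: ✓ CMP  NZCV=0011
4: ✓ MOVHI  r1←0xdf
5: ✓ MOVNE  r5←0x6e
6: ✓ ADDPL  r4←0xd5
7: ✓ CMP  NZCV=0010
8: ✓ SUBHI  r3←0xc3
9: · ADDLS
10: ✓ MOVHI  r0←0x2b

VAL = 0xdf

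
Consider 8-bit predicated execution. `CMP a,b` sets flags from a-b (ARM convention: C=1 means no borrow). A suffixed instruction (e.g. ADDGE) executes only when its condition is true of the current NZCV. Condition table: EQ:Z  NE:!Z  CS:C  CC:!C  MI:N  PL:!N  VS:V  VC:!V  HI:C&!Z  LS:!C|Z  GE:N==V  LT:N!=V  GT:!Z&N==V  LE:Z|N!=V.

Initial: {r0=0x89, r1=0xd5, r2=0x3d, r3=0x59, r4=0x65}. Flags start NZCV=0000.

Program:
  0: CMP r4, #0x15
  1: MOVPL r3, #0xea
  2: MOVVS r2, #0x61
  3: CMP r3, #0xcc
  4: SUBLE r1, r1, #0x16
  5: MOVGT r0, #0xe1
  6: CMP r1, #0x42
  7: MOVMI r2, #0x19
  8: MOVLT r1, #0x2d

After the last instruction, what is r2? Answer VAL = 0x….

VAL = 0x19

[0] flags=0010 → (cmp)
[1] flags=0010 PL?T → r3=0xea
[2] flags=0010 VS?F → skip
[3] flags=0010 → (cmp)
[4] flags=0010 LE?F → skip
[5] flags=0010 GT?T → r0=0xe1
[6] flags=1010 → (cmp)
[7] flags=1010 MI?T → r2=0x19
[8] flags=1010 LT?T → r1=0x2d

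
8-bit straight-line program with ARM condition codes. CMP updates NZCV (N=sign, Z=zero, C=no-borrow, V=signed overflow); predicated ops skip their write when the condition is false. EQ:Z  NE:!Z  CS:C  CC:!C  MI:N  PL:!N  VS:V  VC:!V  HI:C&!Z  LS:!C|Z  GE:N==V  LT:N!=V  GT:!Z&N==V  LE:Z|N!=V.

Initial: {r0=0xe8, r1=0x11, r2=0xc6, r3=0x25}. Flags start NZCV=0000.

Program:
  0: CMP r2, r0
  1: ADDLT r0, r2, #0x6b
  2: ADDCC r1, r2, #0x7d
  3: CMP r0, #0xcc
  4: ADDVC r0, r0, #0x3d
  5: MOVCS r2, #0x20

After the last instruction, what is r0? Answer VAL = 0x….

VAL = 0x6e

0: ✓ CMP  NZCV=1000
1: ✓ ADDLT  r0←0x31
2: ✓ ADDCC  r1←0x43
3: ✓ CMP  NZCV=0000
4: ✓ ADDVC  r0←0x6e
5: · MOVCS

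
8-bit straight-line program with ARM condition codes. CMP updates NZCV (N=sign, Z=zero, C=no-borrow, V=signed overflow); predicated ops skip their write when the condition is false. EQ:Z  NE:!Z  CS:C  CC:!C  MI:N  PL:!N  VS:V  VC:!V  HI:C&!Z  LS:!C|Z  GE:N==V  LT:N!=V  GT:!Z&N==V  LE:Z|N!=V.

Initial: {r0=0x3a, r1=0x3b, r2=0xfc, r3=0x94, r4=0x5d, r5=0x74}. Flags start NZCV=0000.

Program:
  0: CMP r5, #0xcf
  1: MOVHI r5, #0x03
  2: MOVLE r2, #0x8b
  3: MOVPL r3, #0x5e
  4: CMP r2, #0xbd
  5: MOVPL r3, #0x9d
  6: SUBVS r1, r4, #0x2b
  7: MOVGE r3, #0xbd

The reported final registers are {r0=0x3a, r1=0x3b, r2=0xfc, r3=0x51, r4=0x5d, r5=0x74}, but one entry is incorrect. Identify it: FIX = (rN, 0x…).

FIX = (r3, 0xbd)

0: ✓ CMP  NZCV=1001
1: · MOVHI
2: · MOVLE
3: · MOVPL
4: ✓ CMP  NZCV=0010
5: ✓ MOVPL  r3←0x9d
6: · SUBVS
7: ✓ MOVGE  r3←0xbd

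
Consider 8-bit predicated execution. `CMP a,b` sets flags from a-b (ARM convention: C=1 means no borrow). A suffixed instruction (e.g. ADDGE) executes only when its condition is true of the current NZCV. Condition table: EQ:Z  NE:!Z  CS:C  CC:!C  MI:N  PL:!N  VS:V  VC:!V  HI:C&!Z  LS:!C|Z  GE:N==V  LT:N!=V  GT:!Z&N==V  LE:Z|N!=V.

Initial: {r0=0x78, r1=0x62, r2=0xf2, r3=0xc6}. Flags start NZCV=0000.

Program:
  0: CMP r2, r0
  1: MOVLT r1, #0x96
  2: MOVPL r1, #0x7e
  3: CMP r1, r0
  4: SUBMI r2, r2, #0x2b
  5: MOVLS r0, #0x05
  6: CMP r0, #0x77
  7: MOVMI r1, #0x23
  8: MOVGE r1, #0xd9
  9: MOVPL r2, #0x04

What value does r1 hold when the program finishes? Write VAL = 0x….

VAL = 0xd9

[0] flags=0011 → (cmp)
[1] flags=0011 LT?T → r1=0x96
[2] flags=0011 PL?T → r1=0x7e
[3] flags=0010 → (cmp)
[4] flags=0010 MI?F → skip
[5] flags=0010 LS?F → skip
[6] flags=0010 → (cmp)
[7] flags=0010 MI?F → skip
[8] flags=0010 GE?T → r1=0xd9
[9] flags=0010 PL?T → r2=0x04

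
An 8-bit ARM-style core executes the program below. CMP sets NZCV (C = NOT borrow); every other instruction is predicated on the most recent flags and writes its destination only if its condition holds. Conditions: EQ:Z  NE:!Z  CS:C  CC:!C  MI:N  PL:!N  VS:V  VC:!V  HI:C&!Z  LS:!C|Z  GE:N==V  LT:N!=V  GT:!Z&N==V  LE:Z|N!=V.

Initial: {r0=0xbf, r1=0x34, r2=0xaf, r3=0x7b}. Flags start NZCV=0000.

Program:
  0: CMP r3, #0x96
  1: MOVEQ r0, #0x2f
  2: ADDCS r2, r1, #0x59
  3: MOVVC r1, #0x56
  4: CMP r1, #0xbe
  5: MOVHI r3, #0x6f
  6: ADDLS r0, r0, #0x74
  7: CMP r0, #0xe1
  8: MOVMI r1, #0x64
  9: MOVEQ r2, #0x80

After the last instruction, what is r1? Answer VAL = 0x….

VAL = 0x34

0: ✓ CMP  NZCV=1001
1: · MOVEQ
2: · ADDCS
3: · MOVVC
4: ✓ CMP  NZCV=0000
5: · MOVHI
6: ✓ ADDLS  r0←0x33
7: ✓ CMP  NZCV=0000
8: · MOVMI
9: · MOVEQ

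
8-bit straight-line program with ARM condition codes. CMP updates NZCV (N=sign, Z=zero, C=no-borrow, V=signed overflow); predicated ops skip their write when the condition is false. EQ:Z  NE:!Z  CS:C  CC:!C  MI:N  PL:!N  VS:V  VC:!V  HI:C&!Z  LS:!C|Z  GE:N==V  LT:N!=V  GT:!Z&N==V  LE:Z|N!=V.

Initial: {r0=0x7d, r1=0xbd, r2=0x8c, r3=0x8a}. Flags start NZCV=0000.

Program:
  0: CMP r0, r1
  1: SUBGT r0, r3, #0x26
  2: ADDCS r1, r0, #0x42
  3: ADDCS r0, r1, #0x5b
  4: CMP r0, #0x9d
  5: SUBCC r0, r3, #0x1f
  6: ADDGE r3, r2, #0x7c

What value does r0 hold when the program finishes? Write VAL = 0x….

VAL = 0x6b

0: ✓ CMP  NZCV=1001
1: ✓ SUBGT  r0←0x64
2: · ADDCS
3: · ADDCS
4: ✓ CMP  NZCV=1001
5: ✓ SUBCC  r0←0x6b
6: ✓ ADDGE  r3←0x08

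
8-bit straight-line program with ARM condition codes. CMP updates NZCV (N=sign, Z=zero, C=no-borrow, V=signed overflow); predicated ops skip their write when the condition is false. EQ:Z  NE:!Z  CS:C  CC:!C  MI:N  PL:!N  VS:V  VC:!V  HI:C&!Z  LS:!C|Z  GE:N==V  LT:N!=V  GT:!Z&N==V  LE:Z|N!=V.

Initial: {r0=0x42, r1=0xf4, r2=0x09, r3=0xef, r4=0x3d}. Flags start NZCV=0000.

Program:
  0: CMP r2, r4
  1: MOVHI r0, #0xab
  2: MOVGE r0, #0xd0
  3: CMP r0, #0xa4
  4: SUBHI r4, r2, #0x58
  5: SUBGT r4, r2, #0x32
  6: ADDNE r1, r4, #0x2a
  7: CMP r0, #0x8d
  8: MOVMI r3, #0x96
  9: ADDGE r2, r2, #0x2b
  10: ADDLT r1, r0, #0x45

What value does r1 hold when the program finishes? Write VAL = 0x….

VAL = 0x01

[0] flags=1000 → (cmp)
[1] flags=1000 HI?F → skip
[2] flags=1000 GE?F → skip
[3] flags=1001 → (cmp)
[4] flags=1001 HI?F → skip
[5] flags=1001 GT?T → r4=0xd7
[6] flags=1001 NE?T → r1=0x01
[7] flags=1001 → (cmp)
[8] flags=1001 MI?T → r3=0x96
[9] flags=1001 GE?T → r2=0x34
[10] flags=1001 LT?F → skip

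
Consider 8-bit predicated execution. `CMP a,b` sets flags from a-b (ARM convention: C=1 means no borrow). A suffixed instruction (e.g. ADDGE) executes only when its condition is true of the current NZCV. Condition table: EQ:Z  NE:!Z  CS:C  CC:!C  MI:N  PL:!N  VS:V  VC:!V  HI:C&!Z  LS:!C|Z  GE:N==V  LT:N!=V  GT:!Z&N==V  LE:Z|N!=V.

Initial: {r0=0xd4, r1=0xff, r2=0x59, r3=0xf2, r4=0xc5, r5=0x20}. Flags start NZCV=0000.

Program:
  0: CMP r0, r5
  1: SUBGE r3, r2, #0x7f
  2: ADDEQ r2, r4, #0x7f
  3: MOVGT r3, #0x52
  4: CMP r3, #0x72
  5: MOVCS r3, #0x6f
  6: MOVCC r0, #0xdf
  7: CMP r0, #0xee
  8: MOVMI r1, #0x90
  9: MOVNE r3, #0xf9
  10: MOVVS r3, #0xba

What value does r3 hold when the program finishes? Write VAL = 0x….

0: ✓ CMP  NZCV=1010
1: · SUBGE
2: · ADDEQ
3: · MOVGT
4: ✓ CMP  NZCV=1010
5: ✓ MOVCS  r3←0x6f
6: · MOVCC
7: ✓ CMP  NZCV=1000
8: ✓ MOVMI  r1←0x90
9: ✓ MOVNE  r3←0xf9
10: · MOVVS

VAL = 0xf9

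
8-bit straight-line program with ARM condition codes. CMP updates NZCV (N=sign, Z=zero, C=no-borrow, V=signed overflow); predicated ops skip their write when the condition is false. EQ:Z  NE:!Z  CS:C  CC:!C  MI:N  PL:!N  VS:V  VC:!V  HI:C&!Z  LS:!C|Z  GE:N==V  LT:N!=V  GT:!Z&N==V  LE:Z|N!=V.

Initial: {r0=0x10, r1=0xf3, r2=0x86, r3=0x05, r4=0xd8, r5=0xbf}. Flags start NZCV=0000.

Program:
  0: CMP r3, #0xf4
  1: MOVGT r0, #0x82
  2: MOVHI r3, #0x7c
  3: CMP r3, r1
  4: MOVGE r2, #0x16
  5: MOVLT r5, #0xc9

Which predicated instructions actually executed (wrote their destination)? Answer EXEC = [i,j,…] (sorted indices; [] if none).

EXEC = [1,4]

[0] flags=0000 → (cmp)
[1] flags=0000 GT?T → r0=0x82
[2] flags=0000 HI?F → skip
[3] flags=0000 → (cmp)
[4] flags=0000 GE?T → r2=0x16
[5] flags=0000 LT?F → skip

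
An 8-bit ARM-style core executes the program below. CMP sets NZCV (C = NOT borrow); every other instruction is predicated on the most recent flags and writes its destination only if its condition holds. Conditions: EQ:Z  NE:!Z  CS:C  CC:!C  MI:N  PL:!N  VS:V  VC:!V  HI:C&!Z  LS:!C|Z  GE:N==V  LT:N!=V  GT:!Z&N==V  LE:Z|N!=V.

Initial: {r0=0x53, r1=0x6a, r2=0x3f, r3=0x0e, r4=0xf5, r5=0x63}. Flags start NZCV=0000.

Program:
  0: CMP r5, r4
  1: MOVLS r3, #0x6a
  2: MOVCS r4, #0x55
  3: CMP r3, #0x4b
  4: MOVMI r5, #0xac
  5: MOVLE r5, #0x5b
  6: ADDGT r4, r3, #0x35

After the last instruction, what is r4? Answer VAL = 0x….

VAL = 0x9f

0: ✓ CMP  NZCV=0000
1: ✓ MOVLS  r3←0x6a
2: · MOVCS
3: ✓ CMP  NZCV=0010
4: · MOVMI
5: · MOVLE
6: ✓ ADDGT  r4←0x9f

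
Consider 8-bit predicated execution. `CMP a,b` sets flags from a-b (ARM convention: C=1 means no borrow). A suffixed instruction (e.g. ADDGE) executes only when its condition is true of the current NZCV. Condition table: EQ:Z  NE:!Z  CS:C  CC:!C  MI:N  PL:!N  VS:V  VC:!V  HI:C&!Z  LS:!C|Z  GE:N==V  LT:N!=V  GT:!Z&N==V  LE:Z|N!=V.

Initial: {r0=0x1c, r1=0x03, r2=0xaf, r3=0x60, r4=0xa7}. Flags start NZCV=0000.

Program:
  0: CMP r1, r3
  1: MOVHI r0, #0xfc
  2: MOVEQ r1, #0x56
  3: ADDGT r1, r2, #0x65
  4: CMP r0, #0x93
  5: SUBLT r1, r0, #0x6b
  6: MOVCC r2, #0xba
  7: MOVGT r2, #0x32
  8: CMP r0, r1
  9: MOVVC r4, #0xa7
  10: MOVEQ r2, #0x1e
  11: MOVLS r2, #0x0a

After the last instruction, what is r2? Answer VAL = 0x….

0: ✓ CMP  NZCV=1000
1: · MOVHI
2: · MOVEQ
3: · ADDGT
4: ✓ CMP  NZCV=1001
5: · SUBLT
6: ✓ MOVCC  r2←0xba
7: ✓ MOVGT  r2←0x32
8: ✓ CMP  NZCV=0010
9: ✓ MOVVC  r4←0xa7
10: · MOVEQ
11: · MOVLS

VAL = 0x32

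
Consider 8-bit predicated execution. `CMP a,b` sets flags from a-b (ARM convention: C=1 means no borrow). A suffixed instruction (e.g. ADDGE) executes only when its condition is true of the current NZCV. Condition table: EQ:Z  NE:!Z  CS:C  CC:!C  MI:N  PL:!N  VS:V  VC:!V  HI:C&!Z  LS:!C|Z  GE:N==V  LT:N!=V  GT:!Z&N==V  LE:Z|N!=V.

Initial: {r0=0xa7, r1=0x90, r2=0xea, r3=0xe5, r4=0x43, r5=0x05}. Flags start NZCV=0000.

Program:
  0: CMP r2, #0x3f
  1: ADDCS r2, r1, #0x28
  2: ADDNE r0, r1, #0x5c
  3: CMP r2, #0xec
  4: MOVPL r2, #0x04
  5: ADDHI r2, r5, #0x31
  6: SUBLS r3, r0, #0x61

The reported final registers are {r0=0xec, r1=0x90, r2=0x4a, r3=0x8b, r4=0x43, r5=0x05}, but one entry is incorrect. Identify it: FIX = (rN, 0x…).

FIX = (r2, 0xb8)

[0] flags=1010 → (cmp)
[1] flags=1010 CS?T → r2=0xb8
[2] flags=1010 NE?T → r0=0xec
[3] flags=1000 → (cmp)
[4] flags=1000 PL?F → skip
[5] flags=1000 HI?F → skip
[6] flags=1000 LS?T → r3=0x8b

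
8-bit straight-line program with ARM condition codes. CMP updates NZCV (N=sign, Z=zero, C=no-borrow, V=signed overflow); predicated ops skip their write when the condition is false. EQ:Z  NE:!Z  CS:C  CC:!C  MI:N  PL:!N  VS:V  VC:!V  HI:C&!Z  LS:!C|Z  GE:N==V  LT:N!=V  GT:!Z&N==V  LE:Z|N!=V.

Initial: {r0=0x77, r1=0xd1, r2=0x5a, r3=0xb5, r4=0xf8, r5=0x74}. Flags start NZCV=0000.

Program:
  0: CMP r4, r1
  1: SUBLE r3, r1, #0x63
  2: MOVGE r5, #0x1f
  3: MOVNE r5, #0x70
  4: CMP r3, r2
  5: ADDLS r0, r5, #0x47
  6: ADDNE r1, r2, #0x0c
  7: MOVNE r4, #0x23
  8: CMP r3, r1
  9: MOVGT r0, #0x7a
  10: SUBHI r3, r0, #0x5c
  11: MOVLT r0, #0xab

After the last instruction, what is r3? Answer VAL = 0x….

0: ✓ CMP  NZCV=0010
1: · SUBLE
2: ✓ MOVGE  r5←0x1f
3: ✓ MOVNE  r5←0x70
4: ✓ CMP  NZCV=0011
5: · ADDLS
6: ✓ ADDNE  r1←0x66
7: ✓ MOVNE  r4←0x23
8: ✓ CMP  NZCV=0011
9: · MOVGT
10: ✓ SUBHI  r3←0x1b
11: ✓ MOVLT  r0←0xab

VAL = 0x1b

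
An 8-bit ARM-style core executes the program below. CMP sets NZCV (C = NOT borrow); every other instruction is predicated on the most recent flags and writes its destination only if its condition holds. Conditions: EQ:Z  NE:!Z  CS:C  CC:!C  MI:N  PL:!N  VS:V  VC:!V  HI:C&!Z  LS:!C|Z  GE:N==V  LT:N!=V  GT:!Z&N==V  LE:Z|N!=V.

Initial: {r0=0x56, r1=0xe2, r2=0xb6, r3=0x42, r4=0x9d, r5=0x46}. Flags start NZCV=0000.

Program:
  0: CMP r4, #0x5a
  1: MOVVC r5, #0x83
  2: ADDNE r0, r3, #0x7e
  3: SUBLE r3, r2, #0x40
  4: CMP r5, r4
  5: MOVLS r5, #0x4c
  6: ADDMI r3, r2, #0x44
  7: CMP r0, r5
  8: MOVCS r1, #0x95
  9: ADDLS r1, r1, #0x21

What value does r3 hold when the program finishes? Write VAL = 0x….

[0] flags=0011 → (cmp)
[1] flags=0011 VC?F → skip
[2] flags=0011 NE?T → r0=0xc0
[3] flags=0011 LE?T → r3=0x76
[4] flags=1001 → (cmp)
[5] flags=1001 LS?T → r5=0x4c
[6] flags=1001 MI?T → r3=0xfa
[7] flags=0011 → (cmp)
[8] flags=0011 CS?T → r1=0x95
[9] flags=0011 LS?F → skip

VAL = 0xfa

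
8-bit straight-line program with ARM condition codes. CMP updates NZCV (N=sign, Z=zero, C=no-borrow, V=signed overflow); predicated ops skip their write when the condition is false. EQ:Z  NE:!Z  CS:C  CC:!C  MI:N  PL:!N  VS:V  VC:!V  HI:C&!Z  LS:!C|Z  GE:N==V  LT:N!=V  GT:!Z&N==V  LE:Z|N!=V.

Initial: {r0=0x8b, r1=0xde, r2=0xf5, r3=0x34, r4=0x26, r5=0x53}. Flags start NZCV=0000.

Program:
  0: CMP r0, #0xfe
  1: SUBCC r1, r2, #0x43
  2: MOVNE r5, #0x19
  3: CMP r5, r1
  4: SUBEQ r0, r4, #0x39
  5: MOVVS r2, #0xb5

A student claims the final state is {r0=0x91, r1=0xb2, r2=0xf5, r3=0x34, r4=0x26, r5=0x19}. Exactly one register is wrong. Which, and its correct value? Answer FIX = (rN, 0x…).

[0] flags=1000 → (cmp)
[1] flags=1000 CC?T → r1=0xb2
[2] flags=1000 NE?T → r5=0x19
[3] flags=0000 → (cmp)
[4] flags=0000 EQ?F → skip
[5] flags=0000 VS?F → skip

FIX = (r0, 0x8b)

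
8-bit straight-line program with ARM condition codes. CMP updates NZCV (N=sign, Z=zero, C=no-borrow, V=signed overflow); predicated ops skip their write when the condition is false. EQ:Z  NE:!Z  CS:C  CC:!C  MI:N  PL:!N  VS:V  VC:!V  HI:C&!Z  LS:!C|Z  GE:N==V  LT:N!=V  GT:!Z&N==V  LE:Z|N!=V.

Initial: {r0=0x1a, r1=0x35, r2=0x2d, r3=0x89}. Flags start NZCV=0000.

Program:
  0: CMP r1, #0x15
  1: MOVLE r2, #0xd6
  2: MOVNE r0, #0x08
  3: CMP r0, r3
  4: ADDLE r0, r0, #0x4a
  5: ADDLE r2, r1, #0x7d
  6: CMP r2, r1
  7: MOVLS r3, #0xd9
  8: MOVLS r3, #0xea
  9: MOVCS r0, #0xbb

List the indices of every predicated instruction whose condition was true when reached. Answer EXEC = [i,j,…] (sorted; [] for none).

EXEC = [2,7,8]

0: ✓ CMP  NZCV=0010
1: · MOVLE
2: ✓ MOVNE  r0←0x08
3: ✓ CMP  NZCV=0000
4: · ADDLE
5: · ADDLE
6: ✓ CMP  NZCV=1000
7: ✓ MOVLS  r3←0xd9
8: ✓ MOVLS  r3←0xea
9: · MOVCS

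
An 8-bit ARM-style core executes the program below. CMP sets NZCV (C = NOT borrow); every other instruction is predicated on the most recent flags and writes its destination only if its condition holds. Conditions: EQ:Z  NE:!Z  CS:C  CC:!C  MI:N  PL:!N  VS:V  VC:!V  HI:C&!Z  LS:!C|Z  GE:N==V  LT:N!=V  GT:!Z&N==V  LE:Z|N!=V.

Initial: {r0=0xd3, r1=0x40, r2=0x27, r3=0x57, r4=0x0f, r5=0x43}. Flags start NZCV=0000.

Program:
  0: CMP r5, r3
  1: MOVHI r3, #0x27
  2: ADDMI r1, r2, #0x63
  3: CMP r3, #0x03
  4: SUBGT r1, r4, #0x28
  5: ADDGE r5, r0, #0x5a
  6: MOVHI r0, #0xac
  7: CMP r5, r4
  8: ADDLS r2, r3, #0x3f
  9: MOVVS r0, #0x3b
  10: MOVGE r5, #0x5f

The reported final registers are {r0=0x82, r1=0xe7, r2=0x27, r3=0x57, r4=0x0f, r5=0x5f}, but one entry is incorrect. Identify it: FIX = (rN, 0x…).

0: ✓ CMP  NZCV=1000
1: · MOVHI
2: ✓ ADDMI  r1←0x8a
3: ✓ CMP  NZCV=0010
4: ✓ SUBGT  r1←0xe7
5: ✓ ADDGE  r5←0x2d
6: ✓ MOVHI  r0←0xac
7: ✓ CMP  NZCV=0010
8: · ADDLS
9: · MOVVS
10: ✓ MOVGE  r5←0x5f

FIX = (r0, 0xac)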